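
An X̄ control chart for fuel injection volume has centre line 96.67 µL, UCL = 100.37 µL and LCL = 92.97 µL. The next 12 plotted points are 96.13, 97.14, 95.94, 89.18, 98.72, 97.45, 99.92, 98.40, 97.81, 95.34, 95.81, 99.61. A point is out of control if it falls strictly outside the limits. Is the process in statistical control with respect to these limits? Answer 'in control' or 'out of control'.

Compare each point to [92.97, 100.37]: sample 4 = 89.18 < LCL.

out of control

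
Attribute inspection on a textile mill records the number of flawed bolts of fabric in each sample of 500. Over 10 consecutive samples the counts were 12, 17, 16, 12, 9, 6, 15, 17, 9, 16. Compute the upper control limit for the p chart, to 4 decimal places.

p̄ = Σdᵢ / (k·n) = 129 / (10 × 500) = 0.02580
UCL = p̄ + 3·√(p̄(1−p̄)/n) = 0.02580 + 3 × √(0.02580×0.97420/500) = 0.02580 + 3 × 0.00709 = 0.04707

0.0471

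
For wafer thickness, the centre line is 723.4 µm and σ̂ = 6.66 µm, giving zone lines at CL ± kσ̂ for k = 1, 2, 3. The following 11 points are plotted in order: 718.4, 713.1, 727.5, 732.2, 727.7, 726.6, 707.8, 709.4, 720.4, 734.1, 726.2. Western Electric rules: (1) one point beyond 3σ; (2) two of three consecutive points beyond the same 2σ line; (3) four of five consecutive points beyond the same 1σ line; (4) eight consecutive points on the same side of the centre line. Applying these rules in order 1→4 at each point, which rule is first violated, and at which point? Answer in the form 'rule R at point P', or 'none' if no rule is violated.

rule 2 at point 8

Zone of each point (C = within 1σ̂, B = 1σ̂–2σ̂, A = 2σ̂–3σ̂, * = beyond 3σ̂; sign = side of CL): 1:-C, 2:-B, 3:+C, 4:+B, 5:+C, 6:+C, 7:-A, 8:-A, 9:-C, 10:+B, 11:+C
Rule 2 (two of three consecutive points beyond the same 2σ limit) is satisfied at point 8.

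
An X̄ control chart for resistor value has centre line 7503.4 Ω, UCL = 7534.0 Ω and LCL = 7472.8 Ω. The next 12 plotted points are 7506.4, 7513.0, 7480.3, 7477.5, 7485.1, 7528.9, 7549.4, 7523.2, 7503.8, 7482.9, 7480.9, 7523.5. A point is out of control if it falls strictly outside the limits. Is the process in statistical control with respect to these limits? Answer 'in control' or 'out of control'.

Compare each point to [7472.8, 7534.0]: sample 7 = 7549.4 > UCL.

out of control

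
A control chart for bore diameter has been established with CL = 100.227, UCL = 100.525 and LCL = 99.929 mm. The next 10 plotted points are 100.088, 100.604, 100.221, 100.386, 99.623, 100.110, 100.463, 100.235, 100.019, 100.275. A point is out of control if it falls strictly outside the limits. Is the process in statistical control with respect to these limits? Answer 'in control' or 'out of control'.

out of control

Compare each point to [99.929, 100.525]: sample 2 = 100.604 > UCL; sample 5 = 99.623 < LCL.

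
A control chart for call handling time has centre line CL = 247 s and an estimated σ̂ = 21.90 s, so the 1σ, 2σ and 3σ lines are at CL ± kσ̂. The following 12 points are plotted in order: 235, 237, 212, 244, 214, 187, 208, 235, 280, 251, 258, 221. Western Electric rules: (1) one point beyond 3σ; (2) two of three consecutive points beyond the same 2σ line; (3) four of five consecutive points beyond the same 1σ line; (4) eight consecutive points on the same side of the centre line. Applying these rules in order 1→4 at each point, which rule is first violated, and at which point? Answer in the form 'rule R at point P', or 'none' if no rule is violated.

rule 3 at point 7

Zone of each point (C = within 1σ̂, B = 1σ̂–2σ̂, A = 2σ̂–3σ̂, * = beyond 3σ̂; sign = side of CL): 1:-C, 2:-C, 3:-B, 4:-C, 5:-B, 6:-A, 7:-B, 8:-C, 9:+B, 10:+C, 11:+C, 12:-B
Rule 3 (four of five consecutive points beyond the same 1σ limit) is satisfied at point 7.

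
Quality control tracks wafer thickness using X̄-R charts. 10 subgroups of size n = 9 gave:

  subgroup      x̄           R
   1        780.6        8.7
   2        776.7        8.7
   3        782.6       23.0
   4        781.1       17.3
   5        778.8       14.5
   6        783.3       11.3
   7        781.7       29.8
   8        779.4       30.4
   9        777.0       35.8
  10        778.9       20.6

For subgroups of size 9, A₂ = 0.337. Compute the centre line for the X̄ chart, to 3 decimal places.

780.010

X̄̄ = (780.6 + 776.7 + 782.6 + 781.1 + 778.8 + 783.3 + 781.7 + 779.4 + 777.0 + 778.9) / 10 = 7800.1000 / 10 = 780.0100
CL = X̄̄ = 780.0100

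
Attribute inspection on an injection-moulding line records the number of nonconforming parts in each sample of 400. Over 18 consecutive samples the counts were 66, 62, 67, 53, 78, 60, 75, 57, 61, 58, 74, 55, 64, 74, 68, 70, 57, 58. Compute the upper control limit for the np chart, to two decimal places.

86.31

p̄ = Σdᵢ / (k·n) = 1157 / (18 × 400) = 0.16069
UCL = np̄ + 3·√(np̄(1−p̄)) = 64.2778 + 3 × √(64.2778×0.83931) = 64.2778 + 3 × 7.3450 = 86.3127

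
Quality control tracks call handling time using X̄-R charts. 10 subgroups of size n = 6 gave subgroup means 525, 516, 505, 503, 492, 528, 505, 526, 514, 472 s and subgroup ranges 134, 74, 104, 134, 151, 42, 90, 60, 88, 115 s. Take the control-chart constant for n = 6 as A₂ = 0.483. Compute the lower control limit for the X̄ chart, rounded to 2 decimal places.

460.69

X̄̄ = (525 + 516 + 505 + 503 + 492 + 528 + 505 + 526 + 514 + 472) / 10 = 5086.0000 / 10 = 508.6000
R̄ = (134 + 74 + 104 + 134 + 151 + 42 + 90 + 60 + 88 + 115) / 10 = 992.0000 / 10 = 99.2000
LCL = X̄̄ − A₂·R̄ = 508.6000 − 0.483 × 99.2000 = 460.6864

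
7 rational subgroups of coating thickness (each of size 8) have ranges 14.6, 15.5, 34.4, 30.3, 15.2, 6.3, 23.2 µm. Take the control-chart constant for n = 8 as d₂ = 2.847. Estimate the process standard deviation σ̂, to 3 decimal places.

R̄ = (14.6 + 15.5 + 34.4 + 30.3 + 15.2 + 6.3 + 23.2) / 7 = 19.9286
σ̂ = R̄ / d₂ = 19.9286 / 2.847 = 6.9998

7.000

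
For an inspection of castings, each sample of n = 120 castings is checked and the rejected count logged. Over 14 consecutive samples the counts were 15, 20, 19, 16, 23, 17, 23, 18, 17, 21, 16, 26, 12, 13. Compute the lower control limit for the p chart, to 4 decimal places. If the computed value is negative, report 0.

0.0540

p̄ = Σdᵢ / (k·n) = 256 / (14 × 120) = 0.15238
LCL = p̄ − 3·√(p̄(1−p̄)/n) = 0.15238 − 3 × 0.03281 = 0.05396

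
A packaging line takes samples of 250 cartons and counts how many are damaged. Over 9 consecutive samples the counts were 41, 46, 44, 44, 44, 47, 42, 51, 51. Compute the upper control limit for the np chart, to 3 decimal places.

p̄ = Σdᵢ / (k·n) = 410 / (9 × 250) = 0.18222
UCL = np̄ + 3·√(np̄(1−p̄)) = 45.5556 + 3 × √(45.5556×0.81778) = 45.5556 + 3 × 6.1036 = 63.8665

63.866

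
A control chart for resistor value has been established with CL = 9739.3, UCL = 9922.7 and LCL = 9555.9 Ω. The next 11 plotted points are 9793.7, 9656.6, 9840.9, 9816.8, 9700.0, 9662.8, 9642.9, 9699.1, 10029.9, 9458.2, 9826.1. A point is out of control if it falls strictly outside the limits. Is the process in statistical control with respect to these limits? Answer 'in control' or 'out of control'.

Compare each point to [9555.9, 9922.7]: sample 9 = 10029.9 > UCL; sample 10 = 9458.2 < LCL.

out of control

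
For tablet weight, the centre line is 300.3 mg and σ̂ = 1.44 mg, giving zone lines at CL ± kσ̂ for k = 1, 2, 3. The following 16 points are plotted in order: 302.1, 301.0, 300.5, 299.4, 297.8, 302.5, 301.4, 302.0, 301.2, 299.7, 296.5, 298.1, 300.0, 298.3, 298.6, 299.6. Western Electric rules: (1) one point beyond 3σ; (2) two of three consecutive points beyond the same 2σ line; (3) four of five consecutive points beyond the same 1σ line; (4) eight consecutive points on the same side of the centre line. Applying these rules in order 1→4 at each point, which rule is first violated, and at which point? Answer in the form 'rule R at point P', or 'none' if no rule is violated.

rule 3 at point 15

Zone of each point (C = within 1σ̂, B = 1σ̂–2σ̂, A = 2σ̂–3σ̂, * = beyond 3σ̂; sign = side of CL): 1:+B, 2:+C, 3:+C, 4:-C, 5:-B, 6:+B, 7:+C, 8:+B, 9:+C, 10:-C, 11:-A, 12:-B, 13:-C, 14:-B, 15:-B, 16:-C
Rule 3 (four of five consecutive points beyond the same 1σ limit) is satisfied at point 15.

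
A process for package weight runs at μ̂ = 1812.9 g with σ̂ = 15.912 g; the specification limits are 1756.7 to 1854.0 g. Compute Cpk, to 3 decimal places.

Cpu = (USL − μ̂) / (3σ̂) = (1854.0 − 1812.9) / (3 × 15.912) = 0.8610; Cpl = (μ̂ − LSL) / (3σ̂) = (1812.9 − 1756.7) / (3 × 15.912) = 1.1773; Cpk = min(Cpu, Cpl) = 0.8610

0.861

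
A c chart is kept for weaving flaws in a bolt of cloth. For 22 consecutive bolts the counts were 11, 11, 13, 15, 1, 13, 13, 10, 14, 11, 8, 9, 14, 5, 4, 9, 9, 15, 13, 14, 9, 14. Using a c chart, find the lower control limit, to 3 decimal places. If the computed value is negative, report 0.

c̄ = (11 + 11 + 13 + 15 + 1 + 13 + 13 + 10 + 14 + 11 + 8 + 9 + 14 + 5 + 4 + 9 + 9 + 15 + 13 + 14 + 9 + 14) / 22 = 235 / 22 = 10.6818
LCL = c̄ − 3√c̄ = 10.6818 − 3 × 3.2683 = 0.8769

0.877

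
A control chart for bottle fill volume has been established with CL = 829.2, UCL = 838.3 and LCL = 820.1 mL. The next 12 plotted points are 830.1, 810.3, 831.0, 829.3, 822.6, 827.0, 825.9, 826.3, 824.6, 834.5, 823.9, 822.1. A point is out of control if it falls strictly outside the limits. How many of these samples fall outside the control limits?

Compare each point to [820.1, 838.3]: sample 2 = 810.3 < LCL.

1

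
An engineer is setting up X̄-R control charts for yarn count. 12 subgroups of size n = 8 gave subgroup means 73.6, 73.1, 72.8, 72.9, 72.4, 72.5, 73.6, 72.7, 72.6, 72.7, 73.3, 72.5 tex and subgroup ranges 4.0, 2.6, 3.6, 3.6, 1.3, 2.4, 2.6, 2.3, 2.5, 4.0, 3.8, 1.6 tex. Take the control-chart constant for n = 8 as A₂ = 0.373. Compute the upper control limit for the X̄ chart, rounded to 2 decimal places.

X̄̄ = (73.6 + 73.1 + 72.8 + 72.9 + 72.4 + 72.5 + 73.6 + 72.7 + 72.6 + 72.7 + 73.3 + 72.5) / 12 = 874.7000 / 12 = 72.8917
R̄ = (4.0 + 2.6 + 3.6 + 3.6 + 1.3 + 2.4 + 2.6 + 2.3 + 2.5 + 4.0 + 3.8 + 1.6) / 12 = 34.3000 / 12 = 2.8583
UCL = X̄̄ + A₂·R̄ = 72.8917 + 0.373 × 2.8583 = 73.9578

73.96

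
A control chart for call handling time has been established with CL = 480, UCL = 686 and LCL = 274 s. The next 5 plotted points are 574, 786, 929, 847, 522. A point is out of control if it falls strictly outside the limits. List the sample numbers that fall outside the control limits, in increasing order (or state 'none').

2, 3, 4

Compare each point to [274, 686]: sample 2 = 786 > UCL; sample 3 = 929 > UCL; sample 4 = 847 > UCL.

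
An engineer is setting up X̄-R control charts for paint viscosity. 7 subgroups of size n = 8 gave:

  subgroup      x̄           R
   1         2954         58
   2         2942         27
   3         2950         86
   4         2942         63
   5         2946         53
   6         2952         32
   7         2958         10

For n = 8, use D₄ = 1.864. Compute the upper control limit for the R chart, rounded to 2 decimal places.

87.61

R̄ = (58 + 27 + 86 + 63 + 53 + 32 + 10) / 7 = 329.0000 / 7 = 47.0000
UCL_R = D₄·R̄ = 1.864 × 47.0000 = 87.6080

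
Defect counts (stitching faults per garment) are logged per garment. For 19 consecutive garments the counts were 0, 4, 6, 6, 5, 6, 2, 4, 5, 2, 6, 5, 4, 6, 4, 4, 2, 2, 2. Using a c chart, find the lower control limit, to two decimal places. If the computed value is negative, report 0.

0.00

c̄ = (0 + 4 + 6 + 6 + 5 + 6 + 2 + 4 + 5 + 2 + 6 + 5 + 4 + 6 + 4 + 4 + 2 + 2 + 2) / 19 = 75 / 19 = 3.9474
LCL = c̄ − 3√c̄ = 3.9474 − 3 × 1.9868 = -2.0130 → 0 (cannot be negative)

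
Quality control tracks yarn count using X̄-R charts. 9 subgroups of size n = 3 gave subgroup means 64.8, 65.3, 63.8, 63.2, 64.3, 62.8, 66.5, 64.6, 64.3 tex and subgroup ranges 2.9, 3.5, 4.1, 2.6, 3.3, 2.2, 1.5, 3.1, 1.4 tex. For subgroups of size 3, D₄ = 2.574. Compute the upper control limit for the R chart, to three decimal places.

R̄ = (2.9 + 3.5 + 4.1 + 2.6 + 3.3 + 2.2 + 1.5 + 3.1 + 1.4) / 9 = 24.6000 / 9 = 2.7333
UCL_R = D₄·R̄ = 2.574 × 2.7333 = 7.0356

7.036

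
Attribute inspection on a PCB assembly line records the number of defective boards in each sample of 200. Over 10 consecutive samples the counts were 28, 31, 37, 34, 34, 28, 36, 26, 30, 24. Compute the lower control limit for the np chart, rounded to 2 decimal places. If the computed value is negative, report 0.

p̄ = Σdᵢ / (k·n) = 308 / (10 × 200) = 0.15400
LCL = np̄ − 3·√(np̄(1−p̄)) = 30.8000 − 3 × 5.1046 = 15.4862

15.49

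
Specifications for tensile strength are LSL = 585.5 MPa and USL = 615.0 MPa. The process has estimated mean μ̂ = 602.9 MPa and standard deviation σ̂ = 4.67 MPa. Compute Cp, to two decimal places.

1.05

Cp = (USL − LSL) / (6σ̂) = (615.0 − 585.5) / (6 × 4.67) = 29.5000 / 28.0200 = 1.0528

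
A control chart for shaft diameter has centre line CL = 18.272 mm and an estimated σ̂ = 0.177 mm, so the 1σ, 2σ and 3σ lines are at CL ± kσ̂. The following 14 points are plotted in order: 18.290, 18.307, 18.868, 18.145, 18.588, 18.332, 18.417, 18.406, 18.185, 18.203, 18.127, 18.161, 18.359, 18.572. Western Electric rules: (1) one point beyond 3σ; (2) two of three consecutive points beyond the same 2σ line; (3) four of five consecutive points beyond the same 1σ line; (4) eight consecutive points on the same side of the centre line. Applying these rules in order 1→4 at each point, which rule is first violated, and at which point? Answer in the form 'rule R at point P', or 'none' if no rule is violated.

Zone of each point (C = within 1σ̂, B = 1σ̂–2σ̂, A = 2σ̂–3σ̂, * = beyond 3σ̂; sign = side of CL): 1:+C, 2:+C, 3:+*, 4:-C, 5:+B, 6:+C, 7:+C, 8:+C, 9:-C, 10:-C, 11:-C, 12:-C, 13:+C, 14:+B
Rule 1 (one point beyond the 3σ limits) is satisfied at point 3.

rule 1 at point 3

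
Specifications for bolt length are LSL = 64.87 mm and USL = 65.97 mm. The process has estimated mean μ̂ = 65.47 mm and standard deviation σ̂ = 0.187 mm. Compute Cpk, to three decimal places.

0.891

Cpu = (USL − μ̂) / (3σ̂) = (65.97 − 65.47) / (3 × 0.187) = 0.8913; Cpl = (μ̂ − LSL) / (3σ̂) = (65.47 − 64.87) / (3 × 0.187) = 1.0695; Cpk = min(Cpu, Cpl) = 0.8913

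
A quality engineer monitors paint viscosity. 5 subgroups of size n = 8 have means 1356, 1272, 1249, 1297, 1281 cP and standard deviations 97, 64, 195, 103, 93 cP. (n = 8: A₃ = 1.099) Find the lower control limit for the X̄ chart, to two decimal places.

X̄̄ = (1356 + 1272 + 1249 + 1297 + 1281) / 5 = 1291.0000
s̄ = (97 + 64 + 195 + 103 + 93) / 5 = 110.4000
LCL = X̄̄ − A₃·s̄ = 1291.0000 − 1.099 × 110.4000 = 1169.6704

1169.67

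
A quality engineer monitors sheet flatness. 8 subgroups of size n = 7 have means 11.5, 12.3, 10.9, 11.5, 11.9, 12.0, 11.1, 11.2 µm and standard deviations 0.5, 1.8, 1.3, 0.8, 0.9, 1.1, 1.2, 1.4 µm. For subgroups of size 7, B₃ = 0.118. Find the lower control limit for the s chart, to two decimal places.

0.13

s̄ = (0.5 + 1.8 + 1.3 + 0.8 + 0.9 + 1.1 + 1.2 + 1.4) / 8 = 1.1250
LCL_s = B₃·s̄ = 0.118 × 1.1250 = 0.1327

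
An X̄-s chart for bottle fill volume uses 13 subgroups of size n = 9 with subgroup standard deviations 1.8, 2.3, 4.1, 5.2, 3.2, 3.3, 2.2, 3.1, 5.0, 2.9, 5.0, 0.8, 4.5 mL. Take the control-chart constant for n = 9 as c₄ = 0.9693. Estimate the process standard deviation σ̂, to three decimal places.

s̄ = (1.8 + 2.3 + 4.1 + 5.2 + 3.2 + 3.3 + 2.2 + 3.1 + 5.0 + 2.9 + 5.0 + 0.8 + 4.5) / 13 = 3.3385
σ̂ = s̄ / c₄ = 3.3385 / 0.9693 = 3.4442

3.444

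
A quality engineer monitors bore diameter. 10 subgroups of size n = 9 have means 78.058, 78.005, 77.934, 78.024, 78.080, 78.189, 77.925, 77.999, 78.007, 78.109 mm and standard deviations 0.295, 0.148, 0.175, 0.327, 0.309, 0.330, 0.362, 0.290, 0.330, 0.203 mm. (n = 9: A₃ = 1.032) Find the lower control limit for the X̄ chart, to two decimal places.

X̄̄ = (78.058 + 78.005 + 77.934 + 78.024 + 78.080 + 78.189 + 77.925 + 77.999 + 78.007 + 78.109) / 10 = 78.0330
s̄ = (0.295 + 0.148 + 0.175 + 0.327 + 0.309 + 0.330 + 0.362 + 0.290 + 0.330 + 0.203) / 10 = 0.2769
LCL = X̄̄ − A₃·s̄ = 78.0330 − 1.032 × 0.2769 = 77.7472

77.75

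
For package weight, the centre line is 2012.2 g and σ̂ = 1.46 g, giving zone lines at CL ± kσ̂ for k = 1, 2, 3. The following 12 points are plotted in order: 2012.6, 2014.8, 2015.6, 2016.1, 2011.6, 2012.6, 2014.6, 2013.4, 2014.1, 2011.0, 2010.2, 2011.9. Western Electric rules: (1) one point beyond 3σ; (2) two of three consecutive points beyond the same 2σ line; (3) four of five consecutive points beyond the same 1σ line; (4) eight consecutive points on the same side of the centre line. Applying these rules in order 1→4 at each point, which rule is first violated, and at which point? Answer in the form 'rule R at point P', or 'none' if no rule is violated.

rule 2 at point 4

Zone of each point (C = within 1σ̂, B = 1σ̂–2σ̂, A = 2σ̂–3σ̂, * = beyond 3σ̂; sign = side of CL): 1:+C, 2:+B, 3:+A, 4:+A, 5:-C, 6:+C, 7:+B, 8:+C, 9:+B, 10:-C, 11:-B, 12:-C
Rule 2 (two of three consecutive points beyond the same 2σ limit) is satisfied at point 4.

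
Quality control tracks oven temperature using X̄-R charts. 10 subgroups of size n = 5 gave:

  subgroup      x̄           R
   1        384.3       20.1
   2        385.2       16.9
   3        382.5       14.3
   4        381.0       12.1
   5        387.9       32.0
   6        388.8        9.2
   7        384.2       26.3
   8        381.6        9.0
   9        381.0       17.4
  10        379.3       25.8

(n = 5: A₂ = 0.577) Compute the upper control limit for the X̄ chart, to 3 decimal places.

X̄̄ = (384.3 + 385.2 + 382.5 + 381.0 + 387.9 + 388.8 + 384.2 + 381.6 + 381.0 + 379.3) / 10 = 3835.8000 / 10 = 383.5800
R̄ = (20.1 + 16.9 + 14.3 + 12.1 + 32.0 + 9.2 + 26.3 + 9.0 + 17.4 + 25.8) / 10 = 183.1000 / 10 = 18.3100
UCL = X̄̄ + A₂·R̄ = 383.5800 + 0.577 × 18.3100 = 394.1449

394.145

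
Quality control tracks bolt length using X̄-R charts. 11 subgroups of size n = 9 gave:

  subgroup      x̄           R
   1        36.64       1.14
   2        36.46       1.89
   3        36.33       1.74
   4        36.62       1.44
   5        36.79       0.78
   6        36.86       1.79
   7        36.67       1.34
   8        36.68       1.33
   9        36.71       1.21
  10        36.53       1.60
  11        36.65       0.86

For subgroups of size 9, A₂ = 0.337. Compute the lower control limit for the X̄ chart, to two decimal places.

36.17

X̄̄ = (36.64 + 36.46 + 36.33 + 36.62 + 36.79 + 36.86 + 36.67 + 36.68 + 36.71 + 36.53 + 36.65) / 11 = 402.9400 / 11 = 36.6309
R̄ = (1.14 + 1.89 + 1.74 + 1.44 + 0.78 + 1.79 + 1.34 + 1.33 + 1.21 + 1.60 + 0.86) / 11 = 15.1200 / 11 = 1.3745
LCL = X̄̄ − A₂·R̄ = 36.6309 − 0.337 × 1.3745 = 36.1677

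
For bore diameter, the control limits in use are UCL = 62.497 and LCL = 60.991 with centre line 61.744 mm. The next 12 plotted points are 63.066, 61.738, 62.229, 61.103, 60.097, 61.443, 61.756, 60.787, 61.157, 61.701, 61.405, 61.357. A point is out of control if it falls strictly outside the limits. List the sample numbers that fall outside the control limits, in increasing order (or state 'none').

Compare each point to [60.991, 62.497]: sample 1 = 63.066 > UCL; sample 5 = 60.097 < LCL; sample 8 = 60.787 < LCL.

1, 5, 8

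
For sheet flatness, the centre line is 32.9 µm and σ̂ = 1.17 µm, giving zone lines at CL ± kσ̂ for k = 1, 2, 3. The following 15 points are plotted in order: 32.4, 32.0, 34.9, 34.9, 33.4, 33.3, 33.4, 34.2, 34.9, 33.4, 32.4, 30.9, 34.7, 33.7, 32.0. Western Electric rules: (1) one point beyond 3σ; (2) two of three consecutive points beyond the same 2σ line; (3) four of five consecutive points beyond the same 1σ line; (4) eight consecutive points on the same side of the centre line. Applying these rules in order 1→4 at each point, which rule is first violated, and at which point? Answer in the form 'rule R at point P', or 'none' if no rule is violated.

Zone of each point (C = within 1σ̂, B = 1σ̂–2σ̂, A = 2σ̂–3σ̂, * = beyond 3σ̂; sign = side of CL): 1:-C, 2:-C, 3:+B, 4:+B, 5:+C, 6:+C, 7:+C, 8:+B, 9:+B, 10:+C, 11:-C, 12:-B, 13:+B, 14:+C, 15:-C
Rule 4 (eight consecutive points on the same side of the centre line) is satisfied at point 10.

rule 4 at point 10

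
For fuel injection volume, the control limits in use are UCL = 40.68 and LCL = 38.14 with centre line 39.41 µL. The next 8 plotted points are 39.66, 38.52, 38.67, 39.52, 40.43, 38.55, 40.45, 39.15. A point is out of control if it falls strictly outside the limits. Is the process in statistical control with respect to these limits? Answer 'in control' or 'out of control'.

All 8 points lie within [38.14, 40.68].

in control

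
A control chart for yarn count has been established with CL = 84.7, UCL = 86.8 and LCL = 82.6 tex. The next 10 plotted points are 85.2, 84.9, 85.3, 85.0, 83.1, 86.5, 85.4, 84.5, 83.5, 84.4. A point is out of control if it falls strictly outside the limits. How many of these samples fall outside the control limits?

0

All 10 points lie within [82.6, 86.8].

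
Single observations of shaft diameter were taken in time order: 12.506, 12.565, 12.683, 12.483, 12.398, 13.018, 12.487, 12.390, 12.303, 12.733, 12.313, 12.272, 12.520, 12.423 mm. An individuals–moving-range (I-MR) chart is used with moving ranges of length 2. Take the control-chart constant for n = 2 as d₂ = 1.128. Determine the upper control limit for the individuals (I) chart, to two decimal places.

X̄ = (12.506 + 12.565 + 12.683 + 12.483 + 12.398 + 13.018 + 12.487 + 12.390 + 12.303 + 12.733 + 12.313 + 12.272 + 12.520 + 12.423) / 14 = 12.5067
Moving ranges: 0.059, 0.118, 0.200, 0.085, 0.620, 0.531, 0.097, 0.087, 0.430, 0.420, 0.041, 0.248, 0.097; M̄R̄ = 3.0330 / 13 = 0.2333
UCL = X̄ + 3·M̄R̄/d₂ = 12.5067 + 3 × 0.2333 / 1.128 = 13.1272

13.13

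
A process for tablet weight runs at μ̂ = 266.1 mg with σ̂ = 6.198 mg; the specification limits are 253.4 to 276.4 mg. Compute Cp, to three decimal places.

0.618

Cp = (USL − LSL) / (6σ̂) = (276.4 − 253.4) / (6 × 6.198) = 23.0000 / 37.1880 = 0.6185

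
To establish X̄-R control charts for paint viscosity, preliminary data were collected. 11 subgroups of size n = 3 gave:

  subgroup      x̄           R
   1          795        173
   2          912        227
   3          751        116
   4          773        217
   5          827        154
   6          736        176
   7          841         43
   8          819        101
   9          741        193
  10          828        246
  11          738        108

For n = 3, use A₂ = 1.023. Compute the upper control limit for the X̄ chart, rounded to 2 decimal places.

959.58

X̄̄ = (795 + 912 + 751 + 773 + 827 + 736 + 841 + 819 + 741 + 828 + 738) / 11 = 8761.0000 / 11 = 796.4545
R̄ = (173 + 227 + 116 + 217 + 154 + 176 + 43 + 101 + 193 + 246 + 108) / 11 = 1754.0000 / 11 = 159.4545
UCL = X̄̄ + A₂·R̄ = 796.4545 + 1.023 × 159.4545 = 959.5765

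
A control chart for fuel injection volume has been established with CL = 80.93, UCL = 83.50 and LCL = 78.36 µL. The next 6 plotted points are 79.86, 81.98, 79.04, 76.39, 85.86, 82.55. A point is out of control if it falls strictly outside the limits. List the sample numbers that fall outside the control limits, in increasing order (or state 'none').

Compare each point to [78.36, 83.50]: sample 4 = 76.39 < LCL; sample 5 = 85.86 > UCL.

4, 5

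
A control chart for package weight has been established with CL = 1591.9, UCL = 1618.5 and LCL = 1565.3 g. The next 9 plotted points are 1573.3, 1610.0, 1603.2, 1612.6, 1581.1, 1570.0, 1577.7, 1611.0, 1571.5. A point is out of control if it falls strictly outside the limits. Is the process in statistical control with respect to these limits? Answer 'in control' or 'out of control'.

in control

All 9 points lie within [1565.3, 1618.5].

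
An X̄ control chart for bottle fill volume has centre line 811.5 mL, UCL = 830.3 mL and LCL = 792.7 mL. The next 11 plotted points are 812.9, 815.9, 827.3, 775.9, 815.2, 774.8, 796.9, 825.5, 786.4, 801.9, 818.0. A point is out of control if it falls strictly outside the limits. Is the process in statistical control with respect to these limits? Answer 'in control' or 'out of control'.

Compare each point to [792.7, 830.3]: sample 4 = 775.9 < LCL; sample 6 = 774.8 < LCL; sample 9 = 786.4 < LCL.

out of control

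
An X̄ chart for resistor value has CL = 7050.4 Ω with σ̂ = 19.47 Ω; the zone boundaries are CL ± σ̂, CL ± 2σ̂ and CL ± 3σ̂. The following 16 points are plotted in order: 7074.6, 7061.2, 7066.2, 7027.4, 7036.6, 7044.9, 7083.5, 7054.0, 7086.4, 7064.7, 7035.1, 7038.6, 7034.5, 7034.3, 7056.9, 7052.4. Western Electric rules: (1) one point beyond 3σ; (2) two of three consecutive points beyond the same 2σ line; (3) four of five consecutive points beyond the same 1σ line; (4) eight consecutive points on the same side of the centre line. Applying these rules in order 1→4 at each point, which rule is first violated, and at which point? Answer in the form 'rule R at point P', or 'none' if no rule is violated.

none

Zone of each point (C = within 1σ̂, B = 1σ̂–2σ̂, A = 2σ̂–3σ̂, * = beyond 3σ̂; sign = side of CL): 1:+B, 2:+C, 3:+C, 4:-B, 5:-C, 6:-C, 7:+B, 8:+C, 9:+B, 10:+C, 11:-C, 12:-C, 13:-C, 14:-C, 15:+C, 16:+C
No rule fires across all 16 points.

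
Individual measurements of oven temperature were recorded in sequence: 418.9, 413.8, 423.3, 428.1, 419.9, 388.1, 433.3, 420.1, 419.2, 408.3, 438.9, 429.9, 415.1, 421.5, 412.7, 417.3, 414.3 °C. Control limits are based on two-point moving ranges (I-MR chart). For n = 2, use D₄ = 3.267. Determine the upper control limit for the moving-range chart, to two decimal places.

Moving ranges: 5.1, 9.5, 4.8, 8.2, 31.8, 45.2, 13.2, 0.9, 10.9, 30.6, 9.0, 14.8, 6.4, 8.8, 4.6, 3.0; M̄R̄ = 206.8000 / 16 = 12.9250
UCL_MR = D₄·M̄R̄ = 3.267 × 12.9250 = 42.2260

42.23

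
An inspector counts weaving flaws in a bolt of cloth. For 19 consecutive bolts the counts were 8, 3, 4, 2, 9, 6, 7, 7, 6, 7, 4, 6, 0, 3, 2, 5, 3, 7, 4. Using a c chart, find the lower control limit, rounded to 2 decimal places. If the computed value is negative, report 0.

0.00

c̄ = (8 + 3 + 4 + 2 + 9 + 6 + 7 + 7 + 6 + 7 + 4 + 6 + 0 + 3 + 2 + 5 + 3 + 7 + 4) / 19 = 93 / 19 = 4.8947
LCL = c̄ − 3√c̄ = 4.8947 − 3 × 2.2124 = -1.7425 → 0 (cannot be negative)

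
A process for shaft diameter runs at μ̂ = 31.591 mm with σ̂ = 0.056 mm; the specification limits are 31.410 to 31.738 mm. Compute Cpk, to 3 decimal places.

Cpu = (USL − μ̂) / (3σ̂) = (31.738 − 31.591) / (3 × 0.056) = 0.8750; Cpl = (μ̂ − LSL) / (3σ̂) = (31.591 − 31.410) / (3 × 0.056) = 1.0774; Cpk = min(Cpu, Cpl) = 0.8750

0.875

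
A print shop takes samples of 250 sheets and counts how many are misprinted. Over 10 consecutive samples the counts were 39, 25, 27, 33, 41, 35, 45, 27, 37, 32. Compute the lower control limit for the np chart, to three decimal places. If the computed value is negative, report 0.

p̄ = Σdᵢ / (k·n) = 341 / (10 × 250) = 0.13640
LCL = np̄ − 3·√(np̄(1−p̄)) = 34.1000 − 3 × 5.4267 = 17.8200

17.820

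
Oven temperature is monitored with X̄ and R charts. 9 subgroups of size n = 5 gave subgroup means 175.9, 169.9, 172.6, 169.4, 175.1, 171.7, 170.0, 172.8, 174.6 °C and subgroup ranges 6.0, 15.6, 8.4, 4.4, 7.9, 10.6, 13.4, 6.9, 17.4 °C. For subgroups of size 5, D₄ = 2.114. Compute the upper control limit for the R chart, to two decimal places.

21.28

R̄ = (6.0 + 15.6 + 8.4 + 4.4 + 7.9 + 10.6 + 13.4 + 6.9 + 17.4) / 9 = 90.6000 / 9 = 10.0667
UCL_R = D₄·R̄ = 2.114 × 10.0667 = 21.2809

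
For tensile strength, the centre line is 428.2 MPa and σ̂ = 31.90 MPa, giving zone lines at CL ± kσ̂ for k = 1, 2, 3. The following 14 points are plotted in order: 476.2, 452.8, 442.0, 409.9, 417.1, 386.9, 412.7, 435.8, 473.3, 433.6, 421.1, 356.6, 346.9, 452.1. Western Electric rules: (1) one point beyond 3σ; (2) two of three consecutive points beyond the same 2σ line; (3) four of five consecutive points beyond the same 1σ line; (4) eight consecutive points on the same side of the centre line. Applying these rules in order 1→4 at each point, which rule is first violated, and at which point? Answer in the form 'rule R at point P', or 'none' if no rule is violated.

rule 2 at point 13

Zone of each point (C = within 1σ̂, B = 1σ̂–2σ̂, A = 2σ̂–3σ̂, * = beyond 3σ̂; sign = side of CL): 1:+B, 2:+C, 3:+C, 4:-C, 5:-C, 6:-B, 7:-C, 8:+C, 9:+B, 10:+C, 11:-C, 12:-A, 13:-A, 14:+C
Rule 2 (two of three consecutive points beyond the same 2σ limit) is satisfied at point 13.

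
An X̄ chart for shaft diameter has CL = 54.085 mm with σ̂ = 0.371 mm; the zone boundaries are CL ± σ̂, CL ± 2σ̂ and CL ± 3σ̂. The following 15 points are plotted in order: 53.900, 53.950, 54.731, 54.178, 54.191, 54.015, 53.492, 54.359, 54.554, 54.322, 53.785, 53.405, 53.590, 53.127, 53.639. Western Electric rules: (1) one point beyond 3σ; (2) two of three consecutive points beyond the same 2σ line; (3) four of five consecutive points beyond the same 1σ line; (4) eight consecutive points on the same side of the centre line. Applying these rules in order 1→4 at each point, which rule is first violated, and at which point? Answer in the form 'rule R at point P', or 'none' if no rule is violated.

Zone of each point (C = within 1σ̂, B = 1σ̂–2σ̂, A = 2σ̂–3σ̂, * = beyond 3σ̂; sign = side of CL): 1:-C, 2:-C, 3:+B, 4:+C, 5:+C, 6:-C, 7:-B, 8:+C, 9:+B, 10:+C, 11:-C, 12:-B, 13:-B, 14:-A, 15:-B
Rule 3 (four of five consecutive points beyond the same 1σ limit) is satisfied at point 15.

rule 3 at point 15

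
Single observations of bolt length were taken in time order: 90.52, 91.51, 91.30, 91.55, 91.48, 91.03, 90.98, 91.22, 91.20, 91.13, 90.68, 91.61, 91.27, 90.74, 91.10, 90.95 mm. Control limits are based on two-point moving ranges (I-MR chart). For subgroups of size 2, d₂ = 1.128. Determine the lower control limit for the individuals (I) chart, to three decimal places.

X̄ = (90.52 + 91.51 + 91.30 + 91.55 + 91.48 + 91.03 + 90.98 + 91.22 + 91.20 + 91.13 + 90.68 + 91.61 + 91.27 + 90.74 + 91.10 + 90.95) / 16 = 91.1419
Moving ranges: 0.99, 0.21, 0.25, 0.07, 0.45, 0.05, 0.24, 0.02, 0.07, 0.45, 0.93, 0.34, 0.53, 0.36, 0.15; M̄R̄ = 5.1100 / 15 = 0.3407
LCL = X̄ − 3·M̄R̄/d₂ = 91.1419 − 3 × 0.3407 / 1.128 = 90.2358

90.236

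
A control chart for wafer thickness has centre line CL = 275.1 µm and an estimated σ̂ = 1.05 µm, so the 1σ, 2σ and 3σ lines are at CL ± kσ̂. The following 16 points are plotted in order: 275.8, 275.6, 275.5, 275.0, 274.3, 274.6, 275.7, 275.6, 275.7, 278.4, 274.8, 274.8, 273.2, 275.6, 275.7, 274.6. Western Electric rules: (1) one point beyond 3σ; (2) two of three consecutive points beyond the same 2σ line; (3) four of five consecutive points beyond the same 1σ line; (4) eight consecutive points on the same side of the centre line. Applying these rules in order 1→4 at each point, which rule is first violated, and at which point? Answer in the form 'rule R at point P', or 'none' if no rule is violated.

rule 1 at point 10

Zone of each point (C = within 1σ̂, B = 1σ̂–2σ̂, A = 2σ̂–3σ̂, * = beyond 3σ̂; sign = side of CL): 1:+C, 2:+C, 3:+C, 4:-C, 5:-C, 6:-C, 7:+C, 8:+C, 9:+C, 10:+*, 11:-C, 12:-C, 13:-B, 14:+C, 15:+C, 16:-C
Rule 1 (one point beyond the 3σ limits) is satisfied at point 10.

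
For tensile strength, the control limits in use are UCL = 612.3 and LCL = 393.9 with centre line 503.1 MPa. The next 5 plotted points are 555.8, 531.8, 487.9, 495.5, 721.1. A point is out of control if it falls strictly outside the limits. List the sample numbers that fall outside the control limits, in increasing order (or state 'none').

5

Compare each point to [393.9, 612.3]: sample 5 = 721.1 > UCL.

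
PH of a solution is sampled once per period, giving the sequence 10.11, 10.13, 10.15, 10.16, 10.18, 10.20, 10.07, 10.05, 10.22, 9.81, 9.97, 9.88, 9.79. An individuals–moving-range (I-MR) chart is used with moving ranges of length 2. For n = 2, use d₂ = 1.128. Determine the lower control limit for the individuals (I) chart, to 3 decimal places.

9.798

X̄ = (10.11 + 10.13 + 10.15 + 10.16 + 10.18 + 10.20 + 10.07 + 10.05 + 10.22 + 9.81 + 9.97 + 9.88 + 9.79) / 13 = 10.0554
Moving ranges: 0.02, 0.02, 0.01, 0.02, 0.02, 0.13, 0.02, 0.17, 0.41, 0.16, 0.09, 0.09; M̄R̄ = 1.1600 / 12 = 0.0967
LCL = X̄ − 3·M̄R̄/d₂ = 10.0554 − 3 × 0.0967 / 1.128 = 9.7983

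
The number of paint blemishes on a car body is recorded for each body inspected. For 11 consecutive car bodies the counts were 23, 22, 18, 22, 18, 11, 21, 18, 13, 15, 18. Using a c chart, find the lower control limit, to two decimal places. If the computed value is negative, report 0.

5.33

c̄ = (23 + 22 + 18 + 22 + 18 + 11 + 21 + 18 + 13 + 15 + 18) / 11 = 199 / 11 = 18.0909
LCL = c̄ − 3√c̄ = 18.0909 − 3 × 4.2533 = 5.3309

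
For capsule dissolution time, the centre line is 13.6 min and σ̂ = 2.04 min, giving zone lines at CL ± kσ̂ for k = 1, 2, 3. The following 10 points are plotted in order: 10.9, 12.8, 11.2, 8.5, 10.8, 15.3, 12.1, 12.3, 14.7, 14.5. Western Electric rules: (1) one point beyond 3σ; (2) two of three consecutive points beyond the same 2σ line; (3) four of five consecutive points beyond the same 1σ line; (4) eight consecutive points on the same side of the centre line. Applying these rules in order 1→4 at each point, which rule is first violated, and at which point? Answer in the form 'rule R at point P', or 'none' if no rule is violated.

Zone of each point (C = within 1σ̂, B = 1σ̂–2σ̂, A = 2σ̂–3σ̂, * = beyond 3σ̂; sign = side of CL): 1:-B, 2:-C, 3:-B, 4:-A, 5:-B, 6:+C, 7:-C, 8:-C, 9:+C, 10:+C
Rule 3 (four of five consecutive points beyond the same 1σ limit) is satisfied at point 5.

rule 3 at point 5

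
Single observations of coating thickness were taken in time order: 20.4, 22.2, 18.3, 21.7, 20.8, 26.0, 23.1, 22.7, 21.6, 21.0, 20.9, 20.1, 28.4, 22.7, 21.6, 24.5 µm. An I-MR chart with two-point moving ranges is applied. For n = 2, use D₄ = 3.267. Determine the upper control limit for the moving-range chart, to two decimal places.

8.52

Moving ranges: 1.8, 3.9, 3.4, 0.9, 5.2, 2.9, 0.4, 1.1, 0.6, 0.1, 0.8, 8.3, 5.7, 1.1, 2.9; M̄R̄ = 39.1000 / 15 = 2.6067
UCL_MR = D₄·M̄R̄ = 3.267 × 2.6067 = 8.5160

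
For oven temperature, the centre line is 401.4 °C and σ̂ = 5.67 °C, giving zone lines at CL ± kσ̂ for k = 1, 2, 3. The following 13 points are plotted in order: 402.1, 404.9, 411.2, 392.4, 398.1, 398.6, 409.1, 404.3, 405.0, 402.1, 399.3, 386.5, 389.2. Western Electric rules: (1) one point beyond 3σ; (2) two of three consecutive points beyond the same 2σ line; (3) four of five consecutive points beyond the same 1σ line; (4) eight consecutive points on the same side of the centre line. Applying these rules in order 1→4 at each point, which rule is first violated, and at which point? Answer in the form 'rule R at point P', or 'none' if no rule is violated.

rule 2 at point 13

Zone of each point (C = within 1σ̂, B = 1σ̂–2σ̂, A = 2σ̂–3σ̂, * = beyond 3σ̂; sign = side of CL): 1:+C, 2:+C, 3:+B, 4:-B, 5:-C, 6:-C, 7:+B, 8:+C, 9:+C, 10:+C, 11:-C, 12:-A, 13:-A
Rule 2 (two of three consecutive points beyond the same 2σ limit) is satisfied at point 13.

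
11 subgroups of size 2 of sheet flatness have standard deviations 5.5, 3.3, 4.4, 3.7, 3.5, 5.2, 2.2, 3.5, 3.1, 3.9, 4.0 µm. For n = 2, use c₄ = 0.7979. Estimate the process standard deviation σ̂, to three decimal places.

s̄ = (5.5 + 3.3 + 4.4 + 3.7 + 3.5 + 5.2 + 2.2 + 3.5 + 3.1 + 3.9 + 4.0) / 11 = 3.8455
σ̂ = s̄ / c₄ = 3.8455 / 0.7979 = 4.8195

4.819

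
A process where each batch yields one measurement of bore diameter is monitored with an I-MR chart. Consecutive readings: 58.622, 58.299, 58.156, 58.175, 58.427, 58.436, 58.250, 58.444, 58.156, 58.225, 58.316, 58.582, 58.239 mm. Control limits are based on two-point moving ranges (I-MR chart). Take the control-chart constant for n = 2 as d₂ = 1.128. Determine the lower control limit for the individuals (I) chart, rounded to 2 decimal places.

X̄ = (58.622 + 58.299 + 58.156 + 58.175 + 58.427 + 58.436 + 58.250 + 58.444 + 58.156 + 58.225 + 58.316 + 58.582 + 58.239) / 13 = 58.3328
Moving ranges: 0.323, 0.143, 0.019, 0.252, 0.009, 0.186, 0.194, 0.288, 0.069, 0.091, 0.266, 0.343; M̄R̄ = 2.1830 / 12 = 0.1819
LCL = X̄ − 3·M̄R̄/d₂ = 58.3328 − 3 × 0.1819 / 1.128 = 57.8490

57.85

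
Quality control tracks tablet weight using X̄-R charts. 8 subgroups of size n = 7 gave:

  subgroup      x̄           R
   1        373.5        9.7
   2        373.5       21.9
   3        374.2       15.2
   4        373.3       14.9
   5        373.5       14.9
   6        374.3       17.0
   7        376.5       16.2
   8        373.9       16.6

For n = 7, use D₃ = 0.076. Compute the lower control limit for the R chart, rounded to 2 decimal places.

R̄ = (9.7 + 21.9 + 15.2 + 14.9 + 14.9 + 17.0 + 16.2 + 16.6) / 8 = 126.4000 / 8 = 15.8000
LCL_R = D₃·R̄ = 0.076 × 15.8000 = 1.2008

1.20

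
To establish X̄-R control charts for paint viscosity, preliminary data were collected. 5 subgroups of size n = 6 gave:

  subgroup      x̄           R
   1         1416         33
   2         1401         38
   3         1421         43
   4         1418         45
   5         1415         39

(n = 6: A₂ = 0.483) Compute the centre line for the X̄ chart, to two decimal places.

X̄̄ = (1416 + 1401 + 1421 + 1418 + 1415) / 5 = 7071.0000 / 5 = 1414.2000
CL = X̄̄ = 1414.2000

1414.20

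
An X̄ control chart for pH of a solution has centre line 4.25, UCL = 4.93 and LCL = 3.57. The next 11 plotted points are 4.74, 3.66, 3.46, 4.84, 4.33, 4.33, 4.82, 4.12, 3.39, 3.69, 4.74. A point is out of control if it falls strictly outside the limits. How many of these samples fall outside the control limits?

2

Compare each point to [3.57, 4.93]: sample 3 = 3.46 < LCL; sample 9 = 3.39 < LCL.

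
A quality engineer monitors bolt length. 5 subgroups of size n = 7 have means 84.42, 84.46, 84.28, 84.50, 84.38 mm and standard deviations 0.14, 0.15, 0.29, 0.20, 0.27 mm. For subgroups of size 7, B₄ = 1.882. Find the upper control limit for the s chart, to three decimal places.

s̄ = (0.14 + 0.15 + 0.29 + 0.20 + 0.27) / 5 = 0.2100
UCL_s = B₄·s̄ = 1.882 × 0.2100 = 0.3952

0.395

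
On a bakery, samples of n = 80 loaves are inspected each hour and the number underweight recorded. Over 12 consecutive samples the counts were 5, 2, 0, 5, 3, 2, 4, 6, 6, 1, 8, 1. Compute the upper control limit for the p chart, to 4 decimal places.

p̄ = Σdᵢ / (k·n) = 43 / (12 × 80) = 0.04479
UCL = p̄ + 3·√(p̄(1−p̄)/n) = 0.04479 + 3 × √(0.04479×0.95521/80) = 0.04479 + 3 × 0.02313 = 0.11417

0.1142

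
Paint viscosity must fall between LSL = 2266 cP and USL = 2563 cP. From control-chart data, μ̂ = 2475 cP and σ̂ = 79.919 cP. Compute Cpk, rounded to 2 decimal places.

0.37

Cpu = (USL − μ̂) / (3σ̂) = (2563 − 2475) / (3 × 79.919) = 0.3670; Cpl = (μ̂ − LSL) / (3σ̂) = (2475 − 2266) / (3 × 79.919) = 0.8717; Cpk = min(Cpu, Cpl) = 0.3670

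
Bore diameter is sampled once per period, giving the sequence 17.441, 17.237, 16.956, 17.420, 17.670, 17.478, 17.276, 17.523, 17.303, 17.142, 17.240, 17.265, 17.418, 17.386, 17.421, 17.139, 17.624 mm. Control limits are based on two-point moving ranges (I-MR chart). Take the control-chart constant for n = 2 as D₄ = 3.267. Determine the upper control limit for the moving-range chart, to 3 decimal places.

Moving ranges: 0.204, 0.281, 0.464, 0.250, 0.192, 0.202, 0.247, 0.220, 0.161, 0.098, 0.025, 0.153, 0.032, 0.035, 0.282, 0.485; M̄R̄ = 3.3310 / 16 = 0.2082
UCL_MR = D₄·M̄R̄ = 3.267 × 0.2082 = 0.6801

0.680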